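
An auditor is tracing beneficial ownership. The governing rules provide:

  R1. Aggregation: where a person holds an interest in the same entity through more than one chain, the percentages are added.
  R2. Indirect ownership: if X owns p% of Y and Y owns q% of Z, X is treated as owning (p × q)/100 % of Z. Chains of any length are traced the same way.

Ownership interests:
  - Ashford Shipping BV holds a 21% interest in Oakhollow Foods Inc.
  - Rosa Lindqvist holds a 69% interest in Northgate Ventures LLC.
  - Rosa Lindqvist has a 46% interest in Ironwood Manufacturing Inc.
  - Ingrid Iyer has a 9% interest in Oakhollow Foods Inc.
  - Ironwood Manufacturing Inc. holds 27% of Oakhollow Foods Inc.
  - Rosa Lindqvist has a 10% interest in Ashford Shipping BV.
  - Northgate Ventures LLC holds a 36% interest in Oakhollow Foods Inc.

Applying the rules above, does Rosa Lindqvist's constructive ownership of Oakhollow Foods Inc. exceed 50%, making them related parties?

No

Chain via Ironwood Manufacturing Inc. (R2): 46% × 27% = 12.42% of Oakhollow Foods Inc.
Chain via Ashford Shipping BV (R2): 10% × 21% = 2.1% of Oakhollow Foods Inc.
Chain via Northgate Ventures LLC (R2): 69% × 36% = 24.84% of Oakhollow Foods Inc.
Aggregating (R1): 12.42% + 2.1% + 24.84% = 39.36%.
39.36% does not exceed the 50% threshold, so Rosa is not a related party to Oakhollow Foods Inc.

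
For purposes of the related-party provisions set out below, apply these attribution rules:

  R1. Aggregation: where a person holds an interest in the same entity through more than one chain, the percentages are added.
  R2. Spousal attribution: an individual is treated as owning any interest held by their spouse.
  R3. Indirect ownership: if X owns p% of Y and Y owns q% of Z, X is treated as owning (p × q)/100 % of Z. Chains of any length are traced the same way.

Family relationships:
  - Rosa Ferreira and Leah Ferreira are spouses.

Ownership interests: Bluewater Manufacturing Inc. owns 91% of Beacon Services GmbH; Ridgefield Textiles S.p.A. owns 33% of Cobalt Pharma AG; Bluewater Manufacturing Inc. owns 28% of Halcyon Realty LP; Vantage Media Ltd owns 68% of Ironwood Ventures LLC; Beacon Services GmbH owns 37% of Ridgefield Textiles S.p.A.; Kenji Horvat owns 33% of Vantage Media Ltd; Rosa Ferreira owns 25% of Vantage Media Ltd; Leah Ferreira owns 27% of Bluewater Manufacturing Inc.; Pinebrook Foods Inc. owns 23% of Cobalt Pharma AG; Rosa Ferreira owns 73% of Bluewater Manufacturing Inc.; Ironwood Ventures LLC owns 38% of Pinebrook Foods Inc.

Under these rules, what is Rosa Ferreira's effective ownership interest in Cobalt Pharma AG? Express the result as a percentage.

12.5969%

By spousal attribution (R2), Rosa Ferreira is treated as also owning Leah Ferreira's interest in Bluewater Manufacturing Inc, giving 73% + 27% = 100%.
Chain via Vantage Media Ltd → Ironwood Ventures LLC → Pinebrook Foods Inc. (R3): 25% × 68% × 38% × 23% = 1.4858% of Cobalt Pharma AG.
Chain via Bluewater Manufacturing Inc. → Beacon Services GmbH → Ridgefield Textiles S.p.A. (R3): 100% × 91% × 37% × 33% = 11.1111% of Cobalt Pharma AG.
Aggregating (R1): 1.4858% + 11.1111% = 12.5969%.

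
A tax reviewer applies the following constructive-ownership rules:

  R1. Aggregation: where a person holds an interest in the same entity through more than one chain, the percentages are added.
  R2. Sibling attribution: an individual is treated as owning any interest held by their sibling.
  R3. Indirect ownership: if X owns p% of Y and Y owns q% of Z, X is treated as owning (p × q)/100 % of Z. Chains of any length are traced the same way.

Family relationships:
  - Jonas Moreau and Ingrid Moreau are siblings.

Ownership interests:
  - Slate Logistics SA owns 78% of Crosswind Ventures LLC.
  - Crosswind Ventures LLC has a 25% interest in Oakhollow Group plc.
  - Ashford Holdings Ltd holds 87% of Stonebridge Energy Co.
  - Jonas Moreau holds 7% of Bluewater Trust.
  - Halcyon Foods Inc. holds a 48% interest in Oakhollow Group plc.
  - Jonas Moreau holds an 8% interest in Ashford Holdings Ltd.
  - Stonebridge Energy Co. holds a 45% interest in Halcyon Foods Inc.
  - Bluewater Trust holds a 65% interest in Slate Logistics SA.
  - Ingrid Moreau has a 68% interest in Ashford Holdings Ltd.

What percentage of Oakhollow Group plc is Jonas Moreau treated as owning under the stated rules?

15.16917%

By sibling attribution (R2), Jonas Moreau is treated as also owning Ingrid Moreau's interest in Ashford Holdings Ltd, giving 8% + 68% = 76%.
Chain via Bluewater Trust → Slate Logistics SA → Crosswind Ventures LLC (R3): 7% × 65% × 78% × 25% = 0.88725% of Oakhollow Group plc.
Chain via Ashford Holdings Ltd → Stonebridge Energy Co. → Halcyon Foods Inc. (R3): 76% × 87% × 45% × 48% = 14.28192% of Oakhollow Group plc.
Aggregating (R1): 0.88725% + 14.28192% = 15.16917%.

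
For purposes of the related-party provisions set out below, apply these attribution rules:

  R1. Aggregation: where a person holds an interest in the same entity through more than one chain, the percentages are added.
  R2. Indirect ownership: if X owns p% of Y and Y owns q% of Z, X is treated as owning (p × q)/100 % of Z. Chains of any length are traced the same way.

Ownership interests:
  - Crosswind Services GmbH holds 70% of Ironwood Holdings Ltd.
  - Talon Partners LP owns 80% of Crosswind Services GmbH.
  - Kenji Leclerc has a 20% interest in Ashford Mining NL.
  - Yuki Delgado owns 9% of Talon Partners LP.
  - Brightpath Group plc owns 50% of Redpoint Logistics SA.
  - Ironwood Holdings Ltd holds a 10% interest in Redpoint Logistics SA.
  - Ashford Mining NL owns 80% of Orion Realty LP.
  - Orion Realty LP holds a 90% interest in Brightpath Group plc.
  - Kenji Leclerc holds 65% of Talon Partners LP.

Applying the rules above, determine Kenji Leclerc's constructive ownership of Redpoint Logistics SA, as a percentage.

10.84%

Chain via Talon Partners LP → Crosswind Services GmbH → Ironwood Holdings Ltd (R2): 65% × 80% × 70% × 10% = 3.64% of Redpoint Logistics SA.
Chain via Ashford Mining NL → Orion Realty LP → Brightpath Group plc (R2): 20% × 80% × 90% × 50% = 7.2% of Redpoint Logistics SA.
Aggregating (R1): 3.64% + 7.2% = 10.84%.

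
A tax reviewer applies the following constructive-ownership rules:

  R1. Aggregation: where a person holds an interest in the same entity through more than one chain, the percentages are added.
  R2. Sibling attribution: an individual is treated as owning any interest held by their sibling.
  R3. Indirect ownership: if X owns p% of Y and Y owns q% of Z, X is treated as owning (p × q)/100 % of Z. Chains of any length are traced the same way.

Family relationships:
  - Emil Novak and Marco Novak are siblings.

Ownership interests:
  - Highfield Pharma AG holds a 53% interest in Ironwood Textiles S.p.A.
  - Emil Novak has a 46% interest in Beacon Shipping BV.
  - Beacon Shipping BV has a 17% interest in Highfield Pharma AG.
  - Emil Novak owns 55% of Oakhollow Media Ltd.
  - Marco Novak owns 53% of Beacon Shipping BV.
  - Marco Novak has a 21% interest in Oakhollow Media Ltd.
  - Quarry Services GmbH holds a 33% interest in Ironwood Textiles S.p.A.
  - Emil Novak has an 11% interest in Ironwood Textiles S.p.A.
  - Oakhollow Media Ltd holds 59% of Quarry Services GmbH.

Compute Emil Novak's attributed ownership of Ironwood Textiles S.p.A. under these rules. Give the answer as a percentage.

34.7171%

By sibling attribution (R2), Emil Novak is treated as also owning Marco Novak's interest in Oakhollow Media Ltd, giving 55% + 21% = 76%.
By sibling attribution (R2), Emil Novak is treated as also owning Marco Novak's interest in Beacon Shipping BV, giving 46% + 53% = 99%.
Chain via Oakhollow Media Ltd → Quarry Services GmbH (R3): 76% × 59% × 33% = 14.7972% of Ironwood Textiles S.p.A.
Chain via Beacon Shipping BV → Highfield Pharma AG (R3): 99% × 17% × 53% = 8.9199% of Ironwood Textiles S.p.A.
Direct interest in Ironwood Textiles S.p.A: 11%.
Aggregating (R1): 14.7972% + 8.9199% + 11% = 34.7171%.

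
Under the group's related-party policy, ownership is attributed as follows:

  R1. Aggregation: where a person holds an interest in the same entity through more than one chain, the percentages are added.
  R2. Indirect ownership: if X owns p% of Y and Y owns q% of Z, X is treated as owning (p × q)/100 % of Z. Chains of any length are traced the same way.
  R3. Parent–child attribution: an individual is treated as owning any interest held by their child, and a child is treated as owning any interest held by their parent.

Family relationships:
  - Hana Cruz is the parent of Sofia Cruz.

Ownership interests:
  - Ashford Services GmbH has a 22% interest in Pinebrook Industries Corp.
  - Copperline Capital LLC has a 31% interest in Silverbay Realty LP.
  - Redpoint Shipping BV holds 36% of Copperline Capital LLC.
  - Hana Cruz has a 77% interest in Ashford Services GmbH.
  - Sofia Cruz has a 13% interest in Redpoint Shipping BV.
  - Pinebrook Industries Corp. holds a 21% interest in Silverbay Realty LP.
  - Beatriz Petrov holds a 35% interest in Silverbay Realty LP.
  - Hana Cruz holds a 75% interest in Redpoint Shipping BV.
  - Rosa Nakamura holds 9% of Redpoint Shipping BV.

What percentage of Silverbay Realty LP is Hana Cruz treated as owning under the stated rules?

13.3782%

By parent–child attribution (R3), Hana Cruz is treated as also owning Sofia Cruz's interest in Redpoint Shipping BV, giving 75% + 13% = 88%.
Chain via Ashford Services GmbH → Pinebrook Industries Corp. (R2): 77% × 22% × 21% = 3.5574% of Silverbay Realty LP.
Chain via Redpoint Shipping BV → Copperline Capital LLC (R2): 88% × 36% × 31% = 9.8208% of Silverbay Realty LP.
Aggregating (R1): 3.5574% + 9.8208% = 13.3782%.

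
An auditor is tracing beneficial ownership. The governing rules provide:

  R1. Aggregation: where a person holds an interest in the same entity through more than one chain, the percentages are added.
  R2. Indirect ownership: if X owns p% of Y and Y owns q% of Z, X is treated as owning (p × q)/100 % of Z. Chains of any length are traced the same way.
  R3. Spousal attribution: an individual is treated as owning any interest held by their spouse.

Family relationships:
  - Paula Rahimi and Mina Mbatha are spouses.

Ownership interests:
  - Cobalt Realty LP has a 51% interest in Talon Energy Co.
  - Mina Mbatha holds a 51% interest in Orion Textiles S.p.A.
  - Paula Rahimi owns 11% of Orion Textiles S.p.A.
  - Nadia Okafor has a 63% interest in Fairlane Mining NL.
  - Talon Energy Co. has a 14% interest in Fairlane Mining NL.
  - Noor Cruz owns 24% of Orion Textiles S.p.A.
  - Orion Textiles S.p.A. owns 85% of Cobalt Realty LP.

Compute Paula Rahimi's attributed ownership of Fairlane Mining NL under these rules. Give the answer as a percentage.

3.76278%

By spousal attribution (R3), Paula Rahimi is treated as also owning Mina Mbatha's interest in Orion Textiles S.p.A, giving 11% + 51% = 62%.
Chain via Orion Textiles S.p.A. → Cobalt Realty LP → Talon Energy Co. (R2): 62% × 85% × 51% × 14% = 3.76278% of Fairlane Mining NL.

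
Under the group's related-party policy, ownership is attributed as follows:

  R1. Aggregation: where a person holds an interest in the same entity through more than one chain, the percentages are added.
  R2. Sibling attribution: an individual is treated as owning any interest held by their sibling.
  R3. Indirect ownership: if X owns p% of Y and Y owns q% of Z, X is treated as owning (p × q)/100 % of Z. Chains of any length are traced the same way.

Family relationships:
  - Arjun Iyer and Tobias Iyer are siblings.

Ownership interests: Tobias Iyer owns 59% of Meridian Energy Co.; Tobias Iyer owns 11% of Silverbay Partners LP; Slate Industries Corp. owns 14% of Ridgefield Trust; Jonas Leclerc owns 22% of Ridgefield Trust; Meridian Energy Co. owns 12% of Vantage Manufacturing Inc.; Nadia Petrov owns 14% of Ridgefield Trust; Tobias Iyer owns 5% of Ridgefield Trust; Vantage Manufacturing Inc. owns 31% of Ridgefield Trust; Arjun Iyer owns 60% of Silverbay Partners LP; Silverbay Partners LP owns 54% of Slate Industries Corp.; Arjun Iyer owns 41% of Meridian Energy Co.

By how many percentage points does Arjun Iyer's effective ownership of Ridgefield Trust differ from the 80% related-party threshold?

65.9124

By sibling attribution (R2), Arjun Iyer is treated as also owning Tobias Iyer's interest in Silverbay Partners LP, giving 60% + 11% = 71%.
By sibling attribution (R2), Arjun Iyer is treated as also owning Tobias Iyer's interest in Meridian Energy Co, giving 41% + 59% = 100%.
By sibling attribution (R2), Arjun Iyer is treated as owning Tobias Iyer's 5% interest in Ridgefield Trust.
Chain via Silverbay Partners LP → Slate Industries Corp. (R3): 71% × 54% × 14% = 5.3676% of Ridgefield Trust.
Chain via Meridian Energy Co. → Vantage Manufacturing Inc. (R3): 100% × 12% × 31% = 3.72% of Ridgefield Trust.
Direct interest in Ridgefield Trust: 5%.
Aggregating (R1): 5.3676% + 3.72% + 5% = 14.0876%.
14.0876% falls short of the 80% threshold by 65.9124 percentage points.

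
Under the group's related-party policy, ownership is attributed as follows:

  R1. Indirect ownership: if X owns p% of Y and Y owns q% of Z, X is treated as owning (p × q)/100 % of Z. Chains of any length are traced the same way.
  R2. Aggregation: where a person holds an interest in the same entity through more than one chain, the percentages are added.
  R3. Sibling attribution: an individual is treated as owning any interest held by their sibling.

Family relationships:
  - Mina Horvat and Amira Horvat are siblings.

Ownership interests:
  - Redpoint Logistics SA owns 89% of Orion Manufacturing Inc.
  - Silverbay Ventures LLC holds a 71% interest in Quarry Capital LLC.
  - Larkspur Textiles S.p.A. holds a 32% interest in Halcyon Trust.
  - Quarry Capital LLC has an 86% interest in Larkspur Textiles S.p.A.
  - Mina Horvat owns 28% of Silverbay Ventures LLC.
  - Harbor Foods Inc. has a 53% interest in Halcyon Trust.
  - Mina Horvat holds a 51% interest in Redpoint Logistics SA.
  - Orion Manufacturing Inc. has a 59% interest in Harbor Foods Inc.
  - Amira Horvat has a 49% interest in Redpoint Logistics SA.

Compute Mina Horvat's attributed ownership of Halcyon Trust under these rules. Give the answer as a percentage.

33.301276%

By sibling attribution (R3), Mina Horvat is treated as also owning Amira Horvat's interest in Redpoint Logistics SA, giving 51% + 49% = 100%.
Chain via Redpoint Logistics SA → Orion Manufacturing Inc. → Harbor Foods Inc. (R1): 100% × 89% × 59% × 53% = 27.8303% of Halcyon Trust.
Chain via Silverbay Ventures LLC → Quarry Capital LLC → Larkspur Textiles S.p.A. (R1): 28% × 71% × 86% × 32% = 5.470976% of Halcyon Trust.
Aggregating (R2): 27.8303% + 5.470976% = 33.301276%.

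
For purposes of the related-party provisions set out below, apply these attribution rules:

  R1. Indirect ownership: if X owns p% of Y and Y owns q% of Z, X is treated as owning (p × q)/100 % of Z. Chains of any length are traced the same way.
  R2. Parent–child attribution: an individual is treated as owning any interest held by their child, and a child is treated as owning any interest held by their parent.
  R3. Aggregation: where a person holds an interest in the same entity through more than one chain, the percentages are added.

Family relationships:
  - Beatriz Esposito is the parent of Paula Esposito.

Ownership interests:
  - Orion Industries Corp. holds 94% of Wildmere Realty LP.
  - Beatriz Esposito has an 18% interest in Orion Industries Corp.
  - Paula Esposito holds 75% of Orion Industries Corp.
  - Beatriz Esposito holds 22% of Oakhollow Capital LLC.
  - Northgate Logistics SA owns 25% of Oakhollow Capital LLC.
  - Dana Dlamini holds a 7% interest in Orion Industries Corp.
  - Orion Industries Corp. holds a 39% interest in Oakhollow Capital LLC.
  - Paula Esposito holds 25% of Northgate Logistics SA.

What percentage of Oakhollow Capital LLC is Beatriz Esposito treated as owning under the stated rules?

64.52%

By parent–child attribution (R2), Beatriz Esposito is treated as also owning Paula Esposito's interest in Orion Industries Corp, giving 18% + 75% = 93%.
By parent–child attribution (R2), Beatriz Esposito is treated as owning Paula Esposito's 25% interest in Northgate Logistics SA.
Chain via Orion Industries Corp. (R1): 93% × 39% = 36.27% of Oakhollow Capital LLC.
Direct interest in Oakhollow Capital LLC: 22%.
Chain via Northgate Logistics SA (R1): 25% × 25% = 6.25% of Oakhollow Capital LLC.
Aggregating (R3): 36.27% + 22% + 6.25% = 64.52%.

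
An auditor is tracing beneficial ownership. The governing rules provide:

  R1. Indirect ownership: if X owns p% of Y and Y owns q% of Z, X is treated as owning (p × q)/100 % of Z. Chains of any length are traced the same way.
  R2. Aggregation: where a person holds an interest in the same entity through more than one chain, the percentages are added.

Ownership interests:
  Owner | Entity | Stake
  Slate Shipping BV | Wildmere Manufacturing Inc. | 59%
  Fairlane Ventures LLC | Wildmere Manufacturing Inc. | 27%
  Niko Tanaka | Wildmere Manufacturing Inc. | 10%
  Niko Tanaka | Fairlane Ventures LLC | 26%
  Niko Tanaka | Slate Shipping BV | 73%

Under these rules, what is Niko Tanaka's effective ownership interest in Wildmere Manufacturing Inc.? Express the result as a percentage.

Chain via Fairlane Ventures LLC (R1): 26% × 27% = 7.02% of Wildmere Manufacturing Inc.
Chain via Slate Shipping BV (R1): 73% × 59% = 43.07% of Wildmere Manufacturing Inc.
Direct interest in Wildmere Manufacturing Inc: 10%.
Aggregating (R2): 7.02% + 43.07% + 10% = 60.09%.

60.09%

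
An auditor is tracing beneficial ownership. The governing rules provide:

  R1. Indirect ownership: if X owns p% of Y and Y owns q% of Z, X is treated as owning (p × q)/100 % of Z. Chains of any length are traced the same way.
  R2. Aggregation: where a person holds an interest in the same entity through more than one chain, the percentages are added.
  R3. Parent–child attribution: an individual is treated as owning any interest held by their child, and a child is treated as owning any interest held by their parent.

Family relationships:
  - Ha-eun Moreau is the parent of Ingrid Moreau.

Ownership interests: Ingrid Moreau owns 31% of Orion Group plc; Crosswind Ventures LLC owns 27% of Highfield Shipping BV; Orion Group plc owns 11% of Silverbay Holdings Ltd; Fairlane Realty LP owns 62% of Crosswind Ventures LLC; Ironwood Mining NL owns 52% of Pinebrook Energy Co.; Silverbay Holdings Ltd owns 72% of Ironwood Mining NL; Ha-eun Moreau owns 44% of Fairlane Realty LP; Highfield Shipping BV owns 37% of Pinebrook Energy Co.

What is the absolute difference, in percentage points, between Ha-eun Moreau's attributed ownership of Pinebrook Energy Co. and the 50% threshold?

45.998024

By parent–child attribution (R3), Ha-eun Moreau is treated as owning Ingrid Moreau's 31% interest in Orion Group plc.
Chain via Fairlane Realty LP → Crosswind Ventures LLC → Highfield Shipping BV (R1): 44% × 62% × 27% × 37% = 2.725272% of Pinebrook Energy Co.
Chain via Orion Group plc → Silverbay Holdings Ltd → Ironwood Mining NL (R1): 31% × 11% × 72% × 52% = 1.276704% of Pinebrook Energy Co.
Aggregating (R2): 2.725272% + 1.276704% = 4.001976%.
4.001976% falls short of the 50% threshold by 45.998024 percentage points.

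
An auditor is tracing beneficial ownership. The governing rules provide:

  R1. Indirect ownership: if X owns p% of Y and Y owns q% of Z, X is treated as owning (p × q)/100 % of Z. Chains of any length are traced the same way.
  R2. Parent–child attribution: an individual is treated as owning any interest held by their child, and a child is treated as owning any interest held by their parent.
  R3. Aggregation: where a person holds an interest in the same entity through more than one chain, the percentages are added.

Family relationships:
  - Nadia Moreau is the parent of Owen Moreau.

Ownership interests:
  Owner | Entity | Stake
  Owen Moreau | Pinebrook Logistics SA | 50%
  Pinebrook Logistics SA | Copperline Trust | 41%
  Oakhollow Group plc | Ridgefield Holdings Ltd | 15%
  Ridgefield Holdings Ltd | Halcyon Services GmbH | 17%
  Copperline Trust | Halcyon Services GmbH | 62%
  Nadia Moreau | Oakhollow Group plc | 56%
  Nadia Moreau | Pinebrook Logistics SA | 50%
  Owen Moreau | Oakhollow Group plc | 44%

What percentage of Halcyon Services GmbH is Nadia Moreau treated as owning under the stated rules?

By parent–child attribution (R2), Nadia Moreau is treated as also owning Owen Moreau's interest in Oakhollow Group plc, giving 56% + 44% = 100%.
By parent–child attribution (R2), Nadia Moreau is treated as also owning Owen Moreau's interest in Pinebrook Logistics SA, giving 50% + 50% = 100%.
Chain via Oakhollow Group plc → Ridgefield Holdings Ltd (R1): 100% × 15% × 17% = 2.55% of Halcyon Services GmbH.
Chain via Pinebrook Logistics SA → Copperline Trust (R1): 100% × 41% × 62% = 25.42% of Halcyon Services GmbH.
Aggregating (R3): 2.55% + 25.42% = 27.97%.

27.97%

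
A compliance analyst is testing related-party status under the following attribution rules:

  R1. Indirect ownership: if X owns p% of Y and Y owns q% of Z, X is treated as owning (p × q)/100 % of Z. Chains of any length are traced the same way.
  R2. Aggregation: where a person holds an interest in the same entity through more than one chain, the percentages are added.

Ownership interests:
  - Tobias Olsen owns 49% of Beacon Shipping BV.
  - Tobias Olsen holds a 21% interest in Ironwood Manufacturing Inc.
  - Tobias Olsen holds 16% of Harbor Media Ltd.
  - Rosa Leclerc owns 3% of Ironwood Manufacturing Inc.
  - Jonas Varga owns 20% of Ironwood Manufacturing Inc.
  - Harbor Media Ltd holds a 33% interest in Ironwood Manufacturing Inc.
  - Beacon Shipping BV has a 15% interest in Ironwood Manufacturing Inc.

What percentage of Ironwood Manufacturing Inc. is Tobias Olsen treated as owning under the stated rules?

33.63%

Chain via Beacon Shipping BV (R1): 49% × 15% = 7.35% of Ironwood Manufacturing Inc.
Chain via Harbor Media Ltd (R1): 16% × 33% = 5.28% of Ironwood Manufacturing Inc.
Direct interest in Ironwood Manufacturing Inc: 21%.
Aggregating (R2): 7.35% + 5.28% + 21% = 33.63%.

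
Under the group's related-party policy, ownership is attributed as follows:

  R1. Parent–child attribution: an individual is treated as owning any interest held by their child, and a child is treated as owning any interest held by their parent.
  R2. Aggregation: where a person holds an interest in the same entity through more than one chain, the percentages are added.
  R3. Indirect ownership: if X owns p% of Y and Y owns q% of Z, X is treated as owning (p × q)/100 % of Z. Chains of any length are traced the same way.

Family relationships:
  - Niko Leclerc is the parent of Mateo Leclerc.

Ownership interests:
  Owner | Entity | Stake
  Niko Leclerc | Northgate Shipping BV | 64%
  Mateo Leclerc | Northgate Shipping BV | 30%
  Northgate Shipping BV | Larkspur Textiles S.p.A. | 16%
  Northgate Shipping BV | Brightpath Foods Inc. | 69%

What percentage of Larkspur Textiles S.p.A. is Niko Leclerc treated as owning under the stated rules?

15.04%

By parent–child attribution (R1), Niko Leclerc is treated as also owning Mateo Leclerc's interest in Northgate Shipping BV, giving 64% + 30% = 94%.
Chain via Northgate Shipping BV (R3): 94% × 16% = 15.04% of Larkspur Textiles S.p.A.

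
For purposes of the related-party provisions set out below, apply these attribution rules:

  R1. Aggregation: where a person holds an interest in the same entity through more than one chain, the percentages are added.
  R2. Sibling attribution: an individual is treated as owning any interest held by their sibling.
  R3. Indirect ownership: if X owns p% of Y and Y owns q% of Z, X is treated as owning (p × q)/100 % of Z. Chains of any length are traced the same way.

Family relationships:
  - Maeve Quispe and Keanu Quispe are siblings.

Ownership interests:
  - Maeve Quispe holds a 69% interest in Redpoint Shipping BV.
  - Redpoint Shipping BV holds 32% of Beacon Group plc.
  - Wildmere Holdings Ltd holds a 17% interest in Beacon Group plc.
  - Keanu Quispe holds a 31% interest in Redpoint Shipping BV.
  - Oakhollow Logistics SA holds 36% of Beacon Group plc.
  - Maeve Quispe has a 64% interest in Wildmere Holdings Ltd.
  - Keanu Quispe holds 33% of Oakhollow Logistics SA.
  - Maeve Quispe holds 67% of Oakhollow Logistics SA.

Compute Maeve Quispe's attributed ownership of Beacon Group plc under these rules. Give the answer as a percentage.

78.88%

By sibling attribution (R2), Maeve Quispe is treated as also owning Keanu Quispe's interest in Oakhollow Logistics SA, giving 67% + 33% = 100%.
By sibling attribution (R2), Maeve Quispe is treated as also owning Keanu Quispe's interest in Redpoint Shipping BV, giving 69% + 31% = 100%.
Chain via Wildmere Holdings Ltd (R3): 64% × 17% = 10.88% of Beacon Group plc.
Chain via Oakhollow Logistics SA (R3): 100% × 36% = 36% of Beacon Group plc.
Chain via Redpoint Shipping BV (R3): 100% × 32% = 32% of Beacon Group plc.
Aggregating (R1): 10.88% + 36% + 32% = 78.88%.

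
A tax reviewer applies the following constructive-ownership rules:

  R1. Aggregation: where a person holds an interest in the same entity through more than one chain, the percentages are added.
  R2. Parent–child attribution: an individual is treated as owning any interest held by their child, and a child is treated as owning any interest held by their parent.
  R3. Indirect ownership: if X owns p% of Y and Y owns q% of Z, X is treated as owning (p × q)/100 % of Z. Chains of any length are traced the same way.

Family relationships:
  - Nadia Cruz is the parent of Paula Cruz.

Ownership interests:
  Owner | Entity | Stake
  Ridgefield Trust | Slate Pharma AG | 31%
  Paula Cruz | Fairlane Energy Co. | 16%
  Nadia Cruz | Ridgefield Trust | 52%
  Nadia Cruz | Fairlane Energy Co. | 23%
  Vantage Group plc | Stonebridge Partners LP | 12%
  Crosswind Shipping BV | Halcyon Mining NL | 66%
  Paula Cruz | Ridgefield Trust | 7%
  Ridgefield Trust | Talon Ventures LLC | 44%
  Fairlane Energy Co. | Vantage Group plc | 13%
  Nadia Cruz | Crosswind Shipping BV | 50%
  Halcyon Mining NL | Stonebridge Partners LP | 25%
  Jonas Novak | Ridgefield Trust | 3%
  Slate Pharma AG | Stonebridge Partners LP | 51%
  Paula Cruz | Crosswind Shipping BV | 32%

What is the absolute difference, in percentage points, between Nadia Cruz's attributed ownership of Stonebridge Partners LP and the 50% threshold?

By parent–child attribution (R2), Nadia Cruz is treated as also owning Paula Cruz's interest in Ridgefield Trust, giving 52% + 7% = 59%.
By parent–child attribution (R2), Nadia Cruz is treated as also owning Paula Cruz's interest in Fairlane Energy Co, giving 23% + 16% = 39%.
By parent–child attribution (R2), Nadia Cruz is treated as also owning Paula Cruz's interest in Crosswind Shipping BV, giving 50% + 32% = 82%.
Chain via Ridgefield Trust → Slate Pharma AG (R3): 59% × 31% × 51% = 9.3279% of Stonebridge Partners LP.
Chain via Fairlane Energy Co. → Vantage Group plc (R3): 39% × 13% × 12% = 0.6084% of Stonebridge Partners LP.
Chain via Crosswind Shipping BV → Halcyon Mining NL (R3): 82% × 66% × 25% = 13.53% of Stonebridge Partners LP.
Aggregating (R1): 9.3279% + 0.6084% + 13.53% = 23.4663%.
23.4663% falls short of the 50% threshold by 26.5337 percentage points.

26.5337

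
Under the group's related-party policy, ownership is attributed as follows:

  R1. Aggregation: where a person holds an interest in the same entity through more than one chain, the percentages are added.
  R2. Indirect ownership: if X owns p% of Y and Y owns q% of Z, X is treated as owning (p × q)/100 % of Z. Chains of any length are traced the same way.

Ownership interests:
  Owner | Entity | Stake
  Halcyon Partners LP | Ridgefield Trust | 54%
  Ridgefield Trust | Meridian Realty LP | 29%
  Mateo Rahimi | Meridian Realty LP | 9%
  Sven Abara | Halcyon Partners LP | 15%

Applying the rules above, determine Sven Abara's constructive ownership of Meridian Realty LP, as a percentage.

Chain via Halcyon Partners LP → Ridgefield Trust (R2): 15% × 54% × 29% = 2.349% of Meridian Realty LP.

2.349%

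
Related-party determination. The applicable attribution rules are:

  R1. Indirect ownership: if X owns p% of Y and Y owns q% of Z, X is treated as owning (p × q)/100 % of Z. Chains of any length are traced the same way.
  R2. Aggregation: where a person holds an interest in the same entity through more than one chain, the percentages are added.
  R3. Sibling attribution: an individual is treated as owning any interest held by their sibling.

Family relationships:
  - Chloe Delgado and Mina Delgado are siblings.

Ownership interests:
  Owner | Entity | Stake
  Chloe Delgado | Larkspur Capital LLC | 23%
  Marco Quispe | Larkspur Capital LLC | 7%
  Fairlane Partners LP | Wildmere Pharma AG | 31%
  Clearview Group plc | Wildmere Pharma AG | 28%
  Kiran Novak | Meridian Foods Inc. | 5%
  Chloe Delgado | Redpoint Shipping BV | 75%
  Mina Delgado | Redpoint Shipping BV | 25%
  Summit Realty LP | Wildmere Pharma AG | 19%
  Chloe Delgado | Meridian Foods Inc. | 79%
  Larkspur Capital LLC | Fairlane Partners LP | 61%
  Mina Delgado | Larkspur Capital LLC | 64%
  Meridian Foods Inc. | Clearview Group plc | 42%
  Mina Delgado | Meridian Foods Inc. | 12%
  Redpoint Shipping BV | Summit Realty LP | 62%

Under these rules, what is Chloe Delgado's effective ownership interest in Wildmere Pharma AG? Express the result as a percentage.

By sibling attribution (R3), Chloe Delgado is treated as also owning Mina Delgado's interest in Redpoint Shipping BV, giving 75% + 25% = 100%.
By sibling attribution (R3), Chloe Delgado is treated as also owning Mina Delgado's interest in Larkspur Capital LLC, giving 23% + 64% = 87%.
By sibling attribution (R3), Chloe Delgado is treated as also owning Mina Delgado's interest in Meridian Foods Inc, giving 79% + 12% = 91%.
Chain via Redpoint Shipping BV → Summit Realty LP (R1): 100% × 62% × 19% = 11.78% of Wildmere Pharma AG.
Chain via Larkspur Capital LLC → Fairlane Partners LP (R1): 87% × 61% × 31% = 16.4517% of Wildmere Pharma AG.
Chain via Meridian Foods Inc. → Clearview Group plc (R1): 91% × 42% × 28% = 10.7016% of Wildmere Pharma AG.
Aggregating (R2): 11.78% + 16.4517% + 10.7016% = 38.9333%.

38.9333%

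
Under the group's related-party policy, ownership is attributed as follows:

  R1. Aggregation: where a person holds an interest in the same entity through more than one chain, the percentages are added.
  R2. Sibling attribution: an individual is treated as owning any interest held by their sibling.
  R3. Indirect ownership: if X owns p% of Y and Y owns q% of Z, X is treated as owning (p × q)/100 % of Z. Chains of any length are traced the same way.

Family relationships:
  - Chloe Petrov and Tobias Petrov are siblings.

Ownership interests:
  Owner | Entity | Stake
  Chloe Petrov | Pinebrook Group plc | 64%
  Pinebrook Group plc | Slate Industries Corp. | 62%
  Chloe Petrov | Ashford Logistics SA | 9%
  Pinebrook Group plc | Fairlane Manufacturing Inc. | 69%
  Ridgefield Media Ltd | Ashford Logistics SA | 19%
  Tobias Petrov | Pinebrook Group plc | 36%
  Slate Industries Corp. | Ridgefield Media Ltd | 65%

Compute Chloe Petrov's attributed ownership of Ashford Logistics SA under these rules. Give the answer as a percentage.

16.657%

By sibling attribution (R2), Chloe Petrov is treated as also owning Tobias Petrov's interest in Pinebrook Group plc, giving 64% + 36% = 100%.
Chain via Pinebrook Group plc → Slate Industries Corp. → Ridgefield Media Ltd (R3): 100% × 62% × 65% × 19% = 7.657% of Ashford Logistics SA.
Direct interest in Ashford Logistics SA: 9%.
Aggregating (R1): 7.657% + 9% = 16.657%.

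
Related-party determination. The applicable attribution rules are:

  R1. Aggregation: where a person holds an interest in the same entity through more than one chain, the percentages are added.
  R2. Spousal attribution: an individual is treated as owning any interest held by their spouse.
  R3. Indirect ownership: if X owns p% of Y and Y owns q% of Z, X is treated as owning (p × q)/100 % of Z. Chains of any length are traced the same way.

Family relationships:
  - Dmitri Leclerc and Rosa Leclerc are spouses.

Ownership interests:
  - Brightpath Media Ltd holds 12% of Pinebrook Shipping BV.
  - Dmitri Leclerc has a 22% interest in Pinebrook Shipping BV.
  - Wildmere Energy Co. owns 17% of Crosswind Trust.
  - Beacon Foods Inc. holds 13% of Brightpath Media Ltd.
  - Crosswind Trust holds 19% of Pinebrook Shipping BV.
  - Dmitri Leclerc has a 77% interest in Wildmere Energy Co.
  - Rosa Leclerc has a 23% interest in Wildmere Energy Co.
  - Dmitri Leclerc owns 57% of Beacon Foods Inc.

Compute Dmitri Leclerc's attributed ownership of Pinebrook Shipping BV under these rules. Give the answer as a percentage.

26.1192%

By spousal attribution (R2), Dmitri Leclerc is treated as also owning Rosa Leclerc's interest in Wildmere Energy Co, giving 77% + 23% = 100%.
Chain via Beacon Foods Inc. → Brightpath Media Ltd (R3): 57% × 13% × 12% = 0.8892% of Pinebrook Shipping BV.
Chain via Wildmere Energy Co. → Crosswind Trust (R3): 100% × 17% × 19% = 3.23% of Pinebrook Shipping BV.
Direct interest in Pinebrook Shipping BV: 22%.
Aggregating (R1): 0.8892% + 3.23% + 22% = 26.1192%.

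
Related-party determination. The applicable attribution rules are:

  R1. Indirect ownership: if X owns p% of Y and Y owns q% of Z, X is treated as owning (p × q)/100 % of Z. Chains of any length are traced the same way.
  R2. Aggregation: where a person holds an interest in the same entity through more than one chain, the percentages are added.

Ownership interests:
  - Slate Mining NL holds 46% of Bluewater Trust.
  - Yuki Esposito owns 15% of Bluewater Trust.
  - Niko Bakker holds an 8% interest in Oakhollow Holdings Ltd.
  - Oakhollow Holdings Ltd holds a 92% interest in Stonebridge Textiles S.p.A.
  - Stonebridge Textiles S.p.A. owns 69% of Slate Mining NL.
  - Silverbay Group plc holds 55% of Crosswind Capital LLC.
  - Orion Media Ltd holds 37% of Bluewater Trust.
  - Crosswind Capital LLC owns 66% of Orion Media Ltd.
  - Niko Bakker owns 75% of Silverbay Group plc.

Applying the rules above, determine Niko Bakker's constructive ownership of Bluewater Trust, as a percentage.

Chain via Oakhollow Holdings Ltd → Stonebridge Textiles S.p.A. → Slate Mining NL (R1): 8% × 92% × 69% × 46% = 2.336064% of Bluewater Trust.
Chain via Silverbay Group plc → Crosswind Capital LLC → Orion Media Ltd (R1): 75% × 55% × 66% × 37% = 10.07325% of Bluewater Trust.
Aggregating (R2): 2.336064% + 10.07325% = 12.409314%.

12.409314%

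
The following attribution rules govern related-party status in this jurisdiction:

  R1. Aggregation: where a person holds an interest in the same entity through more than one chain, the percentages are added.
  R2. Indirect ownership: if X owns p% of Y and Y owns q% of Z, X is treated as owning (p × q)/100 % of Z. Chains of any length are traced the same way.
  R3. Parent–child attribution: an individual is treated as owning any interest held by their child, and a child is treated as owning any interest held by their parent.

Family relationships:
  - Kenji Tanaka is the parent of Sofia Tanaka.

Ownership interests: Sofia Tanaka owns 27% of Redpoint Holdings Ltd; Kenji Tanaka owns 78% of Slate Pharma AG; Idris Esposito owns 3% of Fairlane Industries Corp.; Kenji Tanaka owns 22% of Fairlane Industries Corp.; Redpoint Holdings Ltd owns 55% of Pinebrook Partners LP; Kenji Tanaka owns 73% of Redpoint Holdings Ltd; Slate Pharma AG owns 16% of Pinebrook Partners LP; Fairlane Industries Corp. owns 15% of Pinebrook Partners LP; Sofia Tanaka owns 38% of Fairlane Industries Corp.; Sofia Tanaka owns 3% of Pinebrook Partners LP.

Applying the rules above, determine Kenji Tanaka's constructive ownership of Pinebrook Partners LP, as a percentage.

79.48%

By parent–child attribution (R3), Kenji Tanaka is treated as also owning Sofia Tanaka's interest in Redpoint Holdings Ltd, giving 73% + 27% = 100%.
By parent–child attribution (R3), Kenji Tanaka is treated as also owning Sofia Tanaka's interest in Fairlane Industries Corp, giving 22% + 38% = 60%.
By parent–child attribution (R3), Kenji Tanaka is treated as owning Sofia Tanaka's 3% interest in Pinebrook Partners LP.
Chain via Slate Pharma AG (R2): 78% × 16% = 12.48% of Pinebrook Partners LP.
Chain via Redpoint Holdings Ltd (R2): 100% × 55% = 55% of Pinebrook Partners LP.
Chain via Fairlane Industries Corp. (R2): 60% × 15% = 9% of Pinebrook Partners LP.
Direct interest in Pinebrook Partners LP: 3%.
Aggregating (R1): 12.48% + 55% + 9% + 3% = 79.48%.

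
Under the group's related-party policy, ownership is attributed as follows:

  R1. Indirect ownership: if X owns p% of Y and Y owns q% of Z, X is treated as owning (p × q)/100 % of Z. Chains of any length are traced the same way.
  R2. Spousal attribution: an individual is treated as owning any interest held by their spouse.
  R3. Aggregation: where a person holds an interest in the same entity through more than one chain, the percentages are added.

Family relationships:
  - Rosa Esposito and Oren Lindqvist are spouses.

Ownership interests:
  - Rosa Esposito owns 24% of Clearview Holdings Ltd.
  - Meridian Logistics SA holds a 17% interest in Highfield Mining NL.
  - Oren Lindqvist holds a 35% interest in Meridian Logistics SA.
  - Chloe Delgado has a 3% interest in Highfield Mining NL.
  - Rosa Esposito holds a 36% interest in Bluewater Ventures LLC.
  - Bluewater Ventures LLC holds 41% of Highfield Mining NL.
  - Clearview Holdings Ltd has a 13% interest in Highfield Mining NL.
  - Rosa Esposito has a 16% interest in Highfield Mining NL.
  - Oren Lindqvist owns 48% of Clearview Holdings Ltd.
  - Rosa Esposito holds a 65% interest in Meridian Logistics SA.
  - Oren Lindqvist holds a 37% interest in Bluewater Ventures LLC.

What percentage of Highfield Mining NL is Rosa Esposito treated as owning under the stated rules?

72.29%

By spousal attribution (R2), Rosa Esposito is treated as also owning Oren Lindqvist's interest in Clearview Holdings Ltd, giving 24% + 48% = 72%.
By spousal attribution (R2), Rosa Esposito is treated as also owning Oren Lindqvist's interest in Meridian Logistics SA, giving 65% + 35% = 100%.
By spousal attribution (R2), Rosa Esposito is treated as also owning Oren Lindqvist's interest in Bluewater Ventures LLC, giving 36% + 37% = 73%.
Chain via Clearview Holdings Ltd (R1): 72% × 13% = 9.36% of Highfield Mining NL.
Chain via Meridian Logistics SA (R1): 100% × 17% = 17% of Highfield Mining NL.
Chain via Bluewater Ventures LLC (R1): 73% × 41% = 29.93% of Highfield Mining NL.
Direct interest in Highfield Mining NL: 16%.
Aggregating (R3): 9.36% + 17% + 29.93% + 16% = 72.29%.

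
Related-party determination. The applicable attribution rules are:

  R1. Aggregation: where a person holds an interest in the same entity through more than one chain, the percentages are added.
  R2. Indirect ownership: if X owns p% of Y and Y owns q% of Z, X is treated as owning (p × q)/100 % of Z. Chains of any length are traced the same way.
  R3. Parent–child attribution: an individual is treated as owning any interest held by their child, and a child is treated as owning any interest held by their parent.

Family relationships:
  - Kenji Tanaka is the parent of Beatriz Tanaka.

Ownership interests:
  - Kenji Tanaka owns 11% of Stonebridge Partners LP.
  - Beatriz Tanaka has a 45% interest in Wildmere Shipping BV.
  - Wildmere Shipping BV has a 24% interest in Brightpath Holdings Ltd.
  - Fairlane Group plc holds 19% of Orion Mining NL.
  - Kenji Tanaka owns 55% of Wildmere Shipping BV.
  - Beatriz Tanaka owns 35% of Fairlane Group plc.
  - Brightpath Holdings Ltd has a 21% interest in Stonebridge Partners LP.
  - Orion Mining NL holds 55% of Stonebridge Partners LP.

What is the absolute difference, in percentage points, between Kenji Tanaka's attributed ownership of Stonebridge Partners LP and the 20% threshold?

By parent–child attribution (R3), Kenji Tanaka is treated as also owning Beatriz Tanaka's interest in Wildmere Shipping BV, giving 55% + 45% = 100%.
By parent–child attribution (R3), Kenji Tanaka is treated as owning Beatriz Tanaka's 35% interest in Fairlane Group plc.
Chain via Wildmere Shipping BV → Brightpath Holdings Ltd (R2): 100% × 24% × 21% = 5.04% of Stonebridge Partners LP.
Direct interest in Stonebridge Partners LP: 11%.
Chain via Fairlane Group plc → Orion Mining NL (R2): 35% × 19% × 55% = 3.6575% of Stonebridge Partners LP.
Aggregating (R1): 5.04% + 11% + 3.6575% = 19.6975%.
19.6975% falls short of the 20% threshold by 0.3025 percentage points.

0.3025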